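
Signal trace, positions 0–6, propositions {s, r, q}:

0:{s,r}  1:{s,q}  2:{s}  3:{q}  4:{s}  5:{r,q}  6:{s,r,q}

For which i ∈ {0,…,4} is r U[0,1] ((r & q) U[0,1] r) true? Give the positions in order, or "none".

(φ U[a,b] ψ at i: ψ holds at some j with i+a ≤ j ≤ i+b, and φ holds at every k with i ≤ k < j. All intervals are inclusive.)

0

Evaluate at each i in [0,4]:
  i=0: ✓ (rhs at j=0)
  i=1: ✗ (no rhs in [1,2])
  i=2: ✗ (no rhs in [2,3])
  i=3: ✗ (no rhs in [3,4])
  i=4: ✗ (lhs fails at k=4 before rhs at j=5)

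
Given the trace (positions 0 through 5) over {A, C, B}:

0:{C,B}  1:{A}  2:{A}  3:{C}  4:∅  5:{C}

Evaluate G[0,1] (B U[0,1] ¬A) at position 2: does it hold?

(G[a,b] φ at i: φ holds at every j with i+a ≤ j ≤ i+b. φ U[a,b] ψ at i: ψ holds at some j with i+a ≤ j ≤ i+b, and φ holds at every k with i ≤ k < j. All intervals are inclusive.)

Check (B U[0,1] ¬A) at every j in [2,3]:
  j=2: fails
  j=3: holds
Fails at j=2 → formula fails.

Does not hold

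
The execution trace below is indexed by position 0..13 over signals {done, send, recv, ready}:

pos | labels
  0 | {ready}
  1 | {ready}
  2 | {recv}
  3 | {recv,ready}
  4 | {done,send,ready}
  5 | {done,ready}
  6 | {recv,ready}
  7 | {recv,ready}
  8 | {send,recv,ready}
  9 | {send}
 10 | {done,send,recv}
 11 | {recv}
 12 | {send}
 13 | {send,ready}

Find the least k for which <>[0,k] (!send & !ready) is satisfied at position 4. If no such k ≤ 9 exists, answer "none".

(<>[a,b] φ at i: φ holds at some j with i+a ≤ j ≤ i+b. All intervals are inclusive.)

7

Scan j = 4,5,… for (!send & !ready):
  j=4: fails
  j=5: fails
  j=6: fails
  j=7: fails
  j=8: fails
  j=9: fails
  j=10: fails
  j=11: holds
First hit at j=11, so smallest k = 11-4 = 7.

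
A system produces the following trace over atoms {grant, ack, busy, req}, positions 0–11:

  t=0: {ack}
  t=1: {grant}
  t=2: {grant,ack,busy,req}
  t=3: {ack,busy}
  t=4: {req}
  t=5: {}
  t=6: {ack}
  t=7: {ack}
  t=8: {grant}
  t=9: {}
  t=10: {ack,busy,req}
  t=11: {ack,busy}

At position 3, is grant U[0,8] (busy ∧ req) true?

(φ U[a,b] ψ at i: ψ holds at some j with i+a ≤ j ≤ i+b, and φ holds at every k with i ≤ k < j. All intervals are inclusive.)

False

Need some j in [3,11] with (busy ∧ req), and grant at every k in [3,j-1].
  j=3: (busy ∧ req) false.
  j=4: (busy ∧ req) false.
  j=5: (busy ∧ req) false.
  j=6: (busy ∧ req) false.
  j=7: (busy ∧ req) false.
  j=8: (busy ∧ req) false.
  j=9: (busy ∧ req) false.
  j=10: (busy ∧ req) holds, but grant fails at k=3 → not this j.
  j=11: (busy ∧ req) false.
No j in the window works → until fails.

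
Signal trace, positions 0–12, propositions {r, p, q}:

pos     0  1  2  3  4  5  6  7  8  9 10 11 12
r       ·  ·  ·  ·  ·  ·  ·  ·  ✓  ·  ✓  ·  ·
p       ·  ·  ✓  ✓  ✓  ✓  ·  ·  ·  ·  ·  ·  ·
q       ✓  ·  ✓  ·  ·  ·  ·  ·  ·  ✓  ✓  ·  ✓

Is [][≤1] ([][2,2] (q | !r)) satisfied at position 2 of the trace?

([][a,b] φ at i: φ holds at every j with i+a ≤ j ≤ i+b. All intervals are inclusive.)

Holds

Check [][2,2] (q | !r) at every j in [2,3]:
  j=2: holds on [4,4]
  j=3: holds on [5,5]
All positions satisfy it → formula holds.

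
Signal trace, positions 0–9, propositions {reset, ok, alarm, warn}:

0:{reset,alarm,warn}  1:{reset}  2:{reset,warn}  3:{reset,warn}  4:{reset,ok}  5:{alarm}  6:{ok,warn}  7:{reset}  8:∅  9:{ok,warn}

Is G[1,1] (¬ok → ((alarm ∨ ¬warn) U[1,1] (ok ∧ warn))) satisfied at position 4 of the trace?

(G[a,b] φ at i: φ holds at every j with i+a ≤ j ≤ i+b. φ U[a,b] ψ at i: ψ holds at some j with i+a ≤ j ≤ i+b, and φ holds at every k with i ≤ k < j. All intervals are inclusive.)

Check (¬ok → ((alarm ∨ ¬warn) U[1,1] (ok ∧ warn))) at every j in [5,5]:
  j=5: antecedent true; consequent holds → ✓
All positions satisfy it → formula holds.

Holds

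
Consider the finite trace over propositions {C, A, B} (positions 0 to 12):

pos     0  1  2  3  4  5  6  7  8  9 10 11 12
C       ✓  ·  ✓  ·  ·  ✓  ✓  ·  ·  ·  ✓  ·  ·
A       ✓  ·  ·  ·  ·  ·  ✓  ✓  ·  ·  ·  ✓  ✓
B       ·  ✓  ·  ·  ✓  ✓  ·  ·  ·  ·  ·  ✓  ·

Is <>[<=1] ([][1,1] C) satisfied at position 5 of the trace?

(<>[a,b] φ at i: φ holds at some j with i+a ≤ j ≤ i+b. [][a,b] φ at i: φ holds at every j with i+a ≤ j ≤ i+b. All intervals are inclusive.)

Check [][1,1] C at each j in [5,6]:
  j=5: holds on [6,6]
  j=6: fails at 7
Found at j=5 → formula holds.

True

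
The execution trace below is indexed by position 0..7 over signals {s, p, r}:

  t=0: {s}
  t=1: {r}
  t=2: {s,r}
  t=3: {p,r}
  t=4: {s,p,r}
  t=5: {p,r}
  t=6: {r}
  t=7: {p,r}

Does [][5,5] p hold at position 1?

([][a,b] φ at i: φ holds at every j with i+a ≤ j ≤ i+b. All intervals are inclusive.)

Does not hold

Check p at every j in [6,6]:
  j=6: false
Fails at j=6 → formula fails.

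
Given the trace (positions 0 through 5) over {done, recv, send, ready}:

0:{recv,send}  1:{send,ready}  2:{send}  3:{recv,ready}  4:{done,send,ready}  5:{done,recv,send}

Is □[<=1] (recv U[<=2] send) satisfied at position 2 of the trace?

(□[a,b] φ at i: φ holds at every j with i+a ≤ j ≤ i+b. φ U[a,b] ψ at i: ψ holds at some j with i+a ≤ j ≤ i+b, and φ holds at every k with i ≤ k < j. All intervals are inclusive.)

True

Check (recv U[<=2] send) at every j in [2,3]:
  j=2: holds
  j=3: holds
All positions satisfy it → formula holds.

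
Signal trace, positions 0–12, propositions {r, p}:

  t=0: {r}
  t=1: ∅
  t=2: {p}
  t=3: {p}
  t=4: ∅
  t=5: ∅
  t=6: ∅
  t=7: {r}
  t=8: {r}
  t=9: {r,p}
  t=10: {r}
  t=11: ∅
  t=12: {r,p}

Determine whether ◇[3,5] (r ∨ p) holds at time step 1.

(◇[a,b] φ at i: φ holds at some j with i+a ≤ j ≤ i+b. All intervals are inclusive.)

Check (r ∨ p) at each j in [4,6]:
  j=4: false
  j=5: false
  j=6: false
No position in the window satisfies it → formula fails.

False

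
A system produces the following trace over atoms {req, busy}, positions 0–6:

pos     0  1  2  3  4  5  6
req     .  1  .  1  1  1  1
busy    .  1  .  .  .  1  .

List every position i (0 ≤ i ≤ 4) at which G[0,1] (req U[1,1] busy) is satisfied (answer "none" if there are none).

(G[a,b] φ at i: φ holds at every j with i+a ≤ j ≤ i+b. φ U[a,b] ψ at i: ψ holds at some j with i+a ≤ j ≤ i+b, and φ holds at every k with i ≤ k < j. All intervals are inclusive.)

none

Evaluate at each i in [0,4]:
  i=0: ✗ (fails at j=0)
  i=1: ✗ (fails at j=1)
  i=2: ✗ (fails at j=2)
  i=3: ✗ (fails at j=3)
  i=4: ✗ (fails at j=5)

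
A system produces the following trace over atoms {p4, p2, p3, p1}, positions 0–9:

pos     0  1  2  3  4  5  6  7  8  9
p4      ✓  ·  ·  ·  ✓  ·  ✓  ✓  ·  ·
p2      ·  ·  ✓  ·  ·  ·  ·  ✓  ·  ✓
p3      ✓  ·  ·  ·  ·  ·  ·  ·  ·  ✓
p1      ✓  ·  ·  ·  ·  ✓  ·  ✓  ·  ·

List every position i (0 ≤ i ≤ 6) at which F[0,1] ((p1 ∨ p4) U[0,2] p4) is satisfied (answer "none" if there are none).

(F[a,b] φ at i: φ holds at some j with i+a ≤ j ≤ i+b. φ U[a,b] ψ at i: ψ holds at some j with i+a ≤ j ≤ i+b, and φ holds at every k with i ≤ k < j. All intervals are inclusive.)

0, 3, 4, 5, 6

Evaluate at each i in [0,6]:
  i=0: ✓ (witness j=0)
  i=1: ✗ (none in [1,2])
  i=2: ✗ (none in [2,3])
  i=3: ✓ (witness j=4)
  i=4: ✓ (witness j=4)
  i=5: ✓ (witness j=5)
  i=6: ✓ (witness j=6)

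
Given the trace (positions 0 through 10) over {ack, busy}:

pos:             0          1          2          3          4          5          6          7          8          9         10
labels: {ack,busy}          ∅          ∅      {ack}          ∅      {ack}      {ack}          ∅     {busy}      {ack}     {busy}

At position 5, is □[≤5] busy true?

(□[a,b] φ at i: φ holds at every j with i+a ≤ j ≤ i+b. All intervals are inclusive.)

Check busy at every j in [5,10]:
  j=5: false
  j=6: false
  j=7: false
  j=8: true
  j=9: false
  j=10: true
Fails at j=5 → formula fails.

No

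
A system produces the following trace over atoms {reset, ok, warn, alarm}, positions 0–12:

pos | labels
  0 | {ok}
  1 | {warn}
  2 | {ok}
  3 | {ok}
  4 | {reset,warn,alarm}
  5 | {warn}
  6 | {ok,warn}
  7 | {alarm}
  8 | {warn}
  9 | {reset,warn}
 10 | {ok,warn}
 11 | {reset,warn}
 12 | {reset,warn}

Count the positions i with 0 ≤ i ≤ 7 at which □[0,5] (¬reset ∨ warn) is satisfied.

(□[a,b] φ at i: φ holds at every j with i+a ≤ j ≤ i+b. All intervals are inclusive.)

8

Evaluate at each i in [0,7]:
  i=0: ✓ (all of [0,5])
  i=1: ✓ (all of [1,6])
  i=2: ✓ (all of [2,7])
  i=3: ✓ (all of [3,8])
  i=4: ✓ (all of [4,9])
  i=5: ✓ (all of [5,10])
  i=6: ✓ (all of [6,11])
  i=7: ✓ (all of [7,12])
Positions where it holds: {0, 1, 2, 3, 4, 5, 6, 7} → 8.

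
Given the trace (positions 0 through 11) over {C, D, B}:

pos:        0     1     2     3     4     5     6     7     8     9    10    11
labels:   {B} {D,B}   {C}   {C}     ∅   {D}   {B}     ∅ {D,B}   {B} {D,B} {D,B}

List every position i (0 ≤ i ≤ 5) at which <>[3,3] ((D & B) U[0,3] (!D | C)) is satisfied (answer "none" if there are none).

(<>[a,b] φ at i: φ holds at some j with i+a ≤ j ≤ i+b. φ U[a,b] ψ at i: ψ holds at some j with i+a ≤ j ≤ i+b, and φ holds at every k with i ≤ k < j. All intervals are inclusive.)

0, 1, 3, 4, 5

Evaluate at each i in [0,5]:
  i=0: ✓ (witness j=3)
  i=1: ✓ (witness j=4)
  i=2: ✗ (none in [5,5])
  i=3: ✓ (witness j=6)
  i=4: ✓ (witness j=7)
  i=5: ✓ (witness j=8)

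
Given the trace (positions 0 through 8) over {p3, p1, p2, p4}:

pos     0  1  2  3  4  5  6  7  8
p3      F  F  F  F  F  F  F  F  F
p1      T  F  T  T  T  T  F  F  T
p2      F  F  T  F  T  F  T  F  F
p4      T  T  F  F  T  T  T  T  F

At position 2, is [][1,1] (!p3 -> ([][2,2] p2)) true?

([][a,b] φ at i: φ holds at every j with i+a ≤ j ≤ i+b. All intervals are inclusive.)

Check (!p3 -> ([][2,2] p2)) at every j in [3,3]:
  j=3: antecedent true; consequent fails at 5 → ✗
Fails at j=3 → formula fails.

No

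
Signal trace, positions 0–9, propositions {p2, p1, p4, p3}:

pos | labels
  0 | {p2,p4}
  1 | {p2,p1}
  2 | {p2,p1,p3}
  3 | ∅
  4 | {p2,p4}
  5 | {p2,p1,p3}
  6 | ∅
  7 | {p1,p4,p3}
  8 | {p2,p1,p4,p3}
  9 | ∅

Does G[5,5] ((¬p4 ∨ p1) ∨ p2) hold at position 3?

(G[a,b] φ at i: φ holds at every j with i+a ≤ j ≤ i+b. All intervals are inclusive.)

Check ((¬p4 ∨ p1) ∨ p2) at every j in [8,8]:
  j=8: true
All positions satisfy it → formula holds.

Holds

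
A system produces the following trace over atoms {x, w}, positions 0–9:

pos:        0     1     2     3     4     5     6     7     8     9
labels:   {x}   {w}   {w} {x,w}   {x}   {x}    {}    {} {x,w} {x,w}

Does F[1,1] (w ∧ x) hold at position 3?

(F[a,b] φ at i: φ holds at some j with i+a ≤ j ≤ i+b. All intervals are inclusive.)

Check (w ∧ x) at each j in [4,4]:
  j=4: false
No position in the window satisfies it → formula fails.

No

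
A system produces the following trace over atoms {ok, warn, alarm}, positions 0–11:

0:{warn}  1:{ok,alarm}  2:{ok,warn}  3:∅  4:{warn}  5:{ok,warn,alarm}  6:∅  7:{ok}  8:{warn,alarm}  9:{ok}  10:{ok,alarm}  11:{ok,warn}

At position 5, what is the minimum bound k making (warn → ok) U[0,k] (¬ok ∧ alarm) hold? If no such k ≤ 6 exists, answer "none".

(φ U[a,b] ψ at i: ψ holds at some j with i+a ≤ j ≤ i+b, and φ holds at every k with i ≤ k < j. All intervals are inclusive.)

3

Need earliest j ≥ 5 with (¬ok ∧ alarm), and (warn → ok) at every k in [5,j-1].
  j=5: rhs fails.
  j=6: rhs fails.
  j=7: rhs fails.
  j=8: rhs holds; lhs holds on [5,7]. k = 3.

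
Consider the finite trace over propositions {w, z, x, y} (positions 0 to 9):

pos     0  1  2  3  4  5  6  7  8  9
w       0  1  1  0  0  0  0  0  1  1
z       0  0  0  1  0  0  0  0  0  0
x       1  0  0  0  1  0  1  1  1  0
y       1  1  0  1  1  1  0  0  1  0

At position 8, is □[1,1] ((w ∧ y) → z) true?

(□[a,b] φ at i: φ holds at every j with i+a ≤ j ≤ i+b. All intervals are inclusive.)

Holds

Check ((w ∧ y) → z) at every j in [9,9]:
  j=9: antecedent false → ✓
All positions satisfy it → formula holds.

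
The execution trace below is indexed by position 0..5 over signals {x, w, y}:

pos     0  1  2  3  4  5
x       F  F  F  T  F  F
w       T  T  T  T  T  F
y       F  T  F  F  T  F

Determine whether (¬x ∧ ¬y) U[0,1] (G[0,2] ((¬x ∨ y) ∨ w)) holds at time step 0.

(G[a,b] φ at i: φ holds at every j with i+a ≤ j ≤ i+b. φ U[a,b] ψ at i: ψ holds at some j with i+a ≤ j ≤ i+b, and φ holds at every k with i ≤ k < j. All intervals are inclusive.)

Need some j in [0,1] with G[0,2] ((¬x ∨ y) ∨ w), and (¬x ∧ ¬y) at every k in [0,j-1].
  j=0: G[0,2] ((¬x ∨ y) ∨ w) holds; no prefix to check → satisfied.

True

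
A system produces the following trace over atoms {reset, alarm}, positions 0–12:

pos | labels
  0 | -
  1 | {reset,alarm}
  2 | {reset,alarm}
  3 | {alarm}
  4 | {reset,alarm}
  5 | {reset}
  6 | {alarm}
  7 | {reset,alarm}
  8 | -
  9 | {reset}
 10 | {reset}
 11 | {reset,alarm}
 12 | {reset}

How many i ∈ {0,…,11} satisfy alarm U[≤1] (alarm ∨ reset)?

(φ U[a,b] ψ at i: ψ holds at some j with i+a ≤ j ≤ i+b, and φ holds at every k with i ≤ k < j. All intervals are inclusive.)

10

Evaluate at each i in [0,11]:
  i=0: ✗ (lhs fails at k=0 before rhs at j=1)
  i=1: ✓ (rhs at j=1)
  i=2: ✓ (rhs at j=2)
  i=3: ✓ (rhs at j=3)
  i=4: ✓ (rhs at j=4)
  i=5: ✓ (rhs at j=5)
  i=6: ✓ (rhs at j=6)
  i=7: ✓ (rhs at j=7)
  i=8: ✗ (lhs fails at k=8 before rhs at j=9)
  i=9: ✓ (rhs at j=9)
  i=10: ✓ (rhs at j=10)
  i=11: ✓ (rhs at j=11)
Positions where it holds: {1, 2, 3, 4, 5, 6, 7, 9, 10, 11} → 10.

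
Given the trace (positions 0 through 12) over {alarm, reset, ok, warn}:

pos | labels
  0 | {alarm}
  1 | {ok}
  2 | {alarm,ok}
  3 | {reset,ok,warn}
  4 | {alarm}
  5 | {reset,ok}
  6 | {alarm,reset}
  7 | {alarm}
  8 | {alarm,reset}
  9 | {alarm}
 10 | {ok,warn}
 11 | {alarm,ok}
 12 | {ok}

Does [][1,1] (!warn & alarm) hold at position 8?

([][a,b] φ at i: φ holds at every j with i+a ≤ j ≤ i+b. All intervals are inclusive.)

Check (!warn & alarm) at every j in [9,9]:
  j=9: true
All positions satisfy it → formula holds.

Holds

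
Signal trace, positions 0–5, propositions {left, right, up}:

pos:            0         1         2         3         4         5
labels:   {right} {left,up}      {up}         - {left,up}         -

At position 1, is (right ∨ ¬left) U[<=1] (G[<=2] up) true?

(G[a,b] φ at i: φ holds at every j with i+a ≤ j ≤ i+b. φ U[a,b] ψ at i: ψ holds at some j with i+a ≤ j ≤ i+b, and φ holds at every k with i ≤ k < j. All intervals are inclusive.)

Need some j in [1,2] with G[<=2] up, and (right ∨ ¬left) at every k in [1,j-1].
  j=1: G[<=2] up — fails at 3.
  j=2: G[<=2] up — fails at 3.
No j in the window works → until fails.

Does not hold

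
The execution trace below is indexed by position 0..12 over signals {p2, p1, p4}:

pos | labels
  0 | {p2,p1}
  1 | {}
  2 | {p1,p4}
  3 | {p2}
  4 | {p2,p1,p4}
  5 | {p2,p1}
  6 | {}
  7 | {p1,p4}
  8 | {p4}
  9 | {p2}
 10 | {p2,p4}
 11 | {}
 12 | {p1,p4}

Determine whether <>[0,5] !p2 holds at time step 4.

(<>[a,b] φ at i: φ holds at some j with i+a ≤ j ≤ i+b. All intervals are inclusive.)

True

Check !p2 at each j in [4,9]:
  j=4: false
  j=5: false
  j=6: true
  j=7: true
  j=8: true
  j=9: false
Found at j=6 → formula holds.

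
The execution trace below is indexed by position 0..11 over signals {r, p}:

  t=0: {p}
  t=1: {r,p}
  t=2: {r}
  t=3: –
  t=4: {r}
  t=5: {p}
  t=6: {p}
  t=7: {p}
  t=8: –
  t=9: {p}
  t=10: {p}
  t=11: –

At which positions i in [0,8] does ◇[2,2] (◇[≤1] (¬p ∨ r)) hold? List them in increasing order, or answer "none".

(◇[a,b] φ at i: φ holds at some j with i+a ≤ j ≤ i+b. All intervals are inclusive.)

Evaluate at each i in [0,8]:
  i=0: ✓ (witness j=2)
  i=1: ✓ (witness j=3)
  i=2: ✓ (witness j=4)
  i=3: ✗ (none in [5,5])
  i=4: ✗ (none in [6,6])
  i=5: ✓ (witness j=7)
  i=6: ✓ (witness j=8)
  i=7: ✗ (none in [9,9])
  i=8: ✓ (witness j=10)

0, 1, 2, 5, 6, 8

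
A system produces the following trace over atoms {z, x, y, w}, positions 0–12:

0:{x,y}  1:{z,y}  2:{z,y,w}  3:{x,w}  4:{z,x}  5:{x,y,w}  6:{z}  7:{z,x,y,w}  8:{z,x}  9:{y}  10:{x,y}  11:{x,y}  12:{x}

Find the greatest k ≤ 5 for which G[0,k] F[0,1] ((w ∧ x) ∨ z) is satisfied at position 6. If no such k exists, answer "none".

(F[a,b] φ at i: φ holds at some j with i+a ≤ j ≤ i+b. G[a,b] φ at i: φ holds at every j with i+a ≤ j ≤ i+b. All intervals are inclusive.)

2

F[0,1] ((w ∧ x) ∨ z) must hold from j=6 onward; find where it first fails.
  j=6: holds
  j=7: holds
  j=8: holds
  j=9: fails
Holds on [6,8], so largest k = 2.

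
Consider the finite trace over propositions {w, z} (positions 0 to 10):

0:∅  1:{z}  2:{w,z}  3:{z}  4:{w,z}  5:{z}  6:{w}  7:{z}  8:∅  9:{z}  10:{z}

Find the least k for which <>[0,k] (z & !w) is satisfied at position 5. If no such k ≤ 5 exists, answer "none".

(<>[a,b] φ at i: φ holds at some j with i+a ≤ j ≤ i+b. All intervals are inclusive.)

Scan j = 5,6,… for (z & !w):
  j=5: holds
First hit at j=5, so smallest k = 5-5 = 0.

0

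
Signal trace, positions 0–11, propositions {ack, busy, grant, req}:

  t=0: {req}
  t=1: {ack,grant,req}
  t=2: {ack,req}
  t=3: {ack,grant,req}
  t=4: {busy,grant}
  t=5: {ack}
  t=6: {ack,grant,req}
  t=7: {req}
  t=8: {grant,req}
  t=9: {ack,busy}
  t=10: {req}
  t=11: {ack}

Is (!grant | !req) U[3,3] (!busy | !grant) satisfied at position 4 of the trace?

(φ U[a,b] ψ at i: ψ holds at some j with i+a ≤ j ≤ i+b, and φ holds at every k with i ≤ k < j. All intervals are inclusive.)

Need some j in [7,7] with (!busy | !grant), and (!grant | !req) at every k in [4,j-1].
  j=7: (!busy | !grant) holds, but (!grant | !req) fails at k=6 → not this j.
No j in the window works → until fails.

No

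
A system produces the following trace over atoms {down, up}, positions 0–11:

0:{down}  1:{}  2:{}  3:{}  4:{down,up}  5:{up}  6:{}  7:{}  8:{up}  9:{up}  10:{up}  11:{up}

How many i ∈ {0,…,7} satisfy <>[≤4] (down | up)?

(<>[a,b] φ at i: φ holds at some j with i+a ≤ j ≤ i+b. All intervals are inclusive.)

Evaluate at each i in [0,7]:
  i=0: ✓ (witness j=0)
  i=1: ✓ (witness j=4)
  i=2: ✓ (witness j=4)
  i=3: ✓ (witness j=4)
  i=4: ✓ (witness j=4)
  i=5: ✓ (witness j=5)
  i=6: ✓ (witness j=8)
  i=7: ✓ (witness j=8)
Positions where it holds: {0, 1, 2, 3, 4, 5, 6, 7} → 8.

8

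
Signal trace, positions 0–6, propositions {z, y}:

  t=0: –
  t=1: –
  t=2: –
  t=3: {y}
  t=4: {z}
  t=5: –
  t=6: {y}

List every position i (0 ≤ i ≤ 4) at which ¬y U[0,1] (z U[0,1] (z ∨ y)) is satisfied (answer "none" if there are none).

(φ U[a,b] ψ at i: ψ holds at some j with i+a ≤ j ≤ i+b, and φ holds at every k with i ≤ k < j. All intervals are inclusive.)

Evaluate at each i in [0,4]:
  i=0: ✗ (no rhs in [0,1])
  i=1: ✗ (no rhs in [1,2])
  i=2: ✓ (rhs at j=3; lhs holds on [2,2])
  i=3: ✓ (rhs at j=3)
  i=4: ✓ (rhs at j=4)

2, 3, 4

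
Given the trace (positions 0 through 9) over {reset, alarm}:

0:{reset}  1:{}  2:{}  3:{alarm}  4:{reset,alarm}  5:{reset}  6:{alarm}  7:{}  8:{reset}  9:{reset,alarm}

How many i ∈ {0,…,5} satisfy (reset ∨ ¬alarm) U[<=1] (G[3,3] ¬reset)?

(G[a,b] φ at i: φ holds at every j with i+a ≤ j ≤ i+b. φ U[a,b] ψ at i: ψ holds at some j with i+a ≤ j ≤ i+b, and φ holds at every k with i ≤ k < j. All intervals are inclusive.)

4

Evaluate at each i in [0,5]:
  i=0: ✓ (rhs at j=0)
  i=1: ✗ (no rhs in [1,2])
  i=2: ✓ (rhs at j=3; lhs holds on [2,2])
  i=3: ✓ (rhs at j=3)
  i=4: ✓ (rhs at j=4)
  i=5: ✗ (no rhs in [5,6])
Positions where it holds: {0, 2, 3, 4} → 4.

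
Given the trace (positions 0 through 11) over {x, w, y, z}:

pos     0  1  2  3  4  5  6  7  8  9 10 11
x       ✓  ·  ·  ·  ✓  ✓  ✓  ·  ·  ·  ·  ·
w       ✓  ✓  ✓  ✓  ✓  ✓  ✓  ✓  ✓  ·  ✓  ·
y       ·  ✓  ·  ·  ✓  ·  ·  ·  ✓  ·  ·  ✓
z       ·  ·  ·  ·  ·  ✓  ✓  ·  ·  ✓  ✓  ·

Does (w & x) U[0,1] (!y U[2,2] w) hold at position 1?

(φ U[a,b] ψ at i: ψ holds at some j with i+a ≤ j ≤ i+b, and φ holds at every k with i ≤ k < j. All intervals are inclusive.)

Need some j in [1,2] with (!y U[2,2] w), and (w & x) at every k in [1,j-1].
  j=1: (!y U[2,2] w) — fails.
  j=2: (!y U[2,2] w) holds, but (w & x) fails at k=1 → not this j.
No j in the window works → until fails.

Does not hold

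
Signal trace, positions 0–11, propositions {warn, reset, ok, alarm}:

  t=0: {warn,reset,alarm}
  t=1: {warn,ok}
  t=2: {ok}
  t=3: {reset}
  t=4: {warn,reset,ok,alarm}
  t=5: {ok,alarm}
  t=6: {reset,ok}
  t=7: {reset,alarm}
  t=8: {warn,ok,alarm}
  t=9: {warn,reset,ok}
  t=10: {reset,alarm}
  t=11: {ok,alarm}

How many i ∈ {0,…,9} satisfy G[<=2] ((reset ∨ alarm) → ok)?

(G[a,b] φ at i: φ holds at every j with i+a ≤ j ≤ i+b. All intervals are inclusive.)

Evaluate at each i in [0,9]:
  i=0: ✗ (fails at j=0)
  i=1: ✗ (fails at j=3)
  i=2: ✗ (fails at j=3)
  i=3: ✗ (fails at j=3)
  i=4: ✓ (all of [4,6])
  i=5: ✗ (fails at j=7)
  i=6: ✗ (fails at j=7)
  i=7: ✗ (fails at j=7)
  i=8: ✗ (fails at j=10)
  i=9: ✗ (fails at j=10)
Positions where it holds: {4} → 1.

1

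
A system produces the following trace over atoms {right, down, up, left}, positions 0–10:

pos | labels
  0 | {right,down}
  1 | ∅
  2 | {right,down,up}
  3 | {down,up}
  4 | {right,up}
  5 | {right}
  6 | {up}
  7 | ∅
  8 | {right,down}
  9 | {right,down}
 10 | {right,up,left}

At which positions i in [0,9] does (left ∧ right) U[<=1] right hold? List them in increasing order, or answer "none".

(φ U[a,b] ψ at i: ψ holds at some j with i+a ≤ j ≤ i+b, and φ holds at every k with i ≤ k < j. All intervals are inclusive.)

0, 2, 4, 5, 8, 9

Evaluate at each i in [0,9]:
  i=0: ✓ (rhs at j=0)
  i=1: ✗ (lhs fails at k=1 before rhs at j=2)
  i=2: ✓ (rhs at j=2)
  i=3: ✗ (lhs fails at k=3 before rhs at j=4)
  i=4: ✓ (rhs at j=4)
  i=5: ✓ (rhs at j=5)
  i=6: ✗ (no rhs in [6,7])
  i=7: ✗ (lhs fails at k=7 before rhs at j=8)
  i=8: ✓ (rhs at j=8)
  i=9: ✓ (rhs at j=9)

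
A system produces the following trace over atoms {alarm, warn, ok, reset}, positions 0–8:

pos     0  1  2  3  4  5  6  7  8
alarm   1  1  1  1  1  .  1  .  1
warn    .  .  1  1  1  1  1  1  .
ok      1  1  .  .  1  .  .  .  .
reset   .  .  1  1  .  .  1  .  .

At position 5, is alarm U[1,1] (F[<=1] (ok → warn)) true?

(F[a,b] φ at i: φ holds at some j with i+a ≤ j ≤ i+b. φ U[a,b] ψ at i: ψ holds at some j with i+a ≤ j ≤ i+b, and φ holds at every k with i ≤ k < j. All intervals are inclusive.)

Need some j in [6,6] with F[<=1] (ok → warn), and alarm at every k in [5,j-1].
  j=6: F[<=1] (ok → warn) holds, but alarm fails at k=5 → not this j.
No j in the window works → until fails.

Does not hold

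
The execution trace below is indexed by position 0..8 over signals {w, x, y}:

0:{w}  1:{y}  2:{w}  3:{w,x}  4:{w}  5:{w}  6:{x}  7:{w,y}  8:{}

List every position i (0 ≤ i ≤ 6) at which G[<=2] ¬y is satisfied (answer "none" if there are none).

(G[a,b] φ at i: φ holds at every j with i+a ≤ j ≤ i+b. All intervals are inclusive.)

Evaluate at each i in [0,6]:
  i=0: ✗ (fails at j=1)
  i=1: ✗ (fails at j=1)
  i=2: ✓ (all of [2,4])
  i=3: ✓ (all of [3,5])
  i=4: ✓ (all of [4,6])
  i=5: ✗ (fails at j=7)
  i=6: ✗ (fails at j=7)

2, 3, 4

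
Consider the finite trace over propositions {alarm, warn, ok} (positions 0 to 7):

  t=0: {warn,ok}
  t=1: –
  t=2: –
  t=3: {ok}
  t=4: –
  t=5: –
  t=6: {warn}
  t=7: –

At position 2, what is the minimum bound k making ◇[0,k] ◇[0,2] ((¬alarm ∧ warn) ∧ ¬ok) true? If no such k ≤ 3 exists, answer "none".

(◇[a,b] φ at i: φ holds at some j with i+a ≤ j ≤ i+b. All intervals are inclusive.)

2

Scan j = 2,3,… for ◇[0,2] ((¬alarm ∧ warn) ∧ ¬ok):
  j=2: fails
  j=3: fails
  j=4: holds
First hit at j=4, so smallest k = 4-2 = 2.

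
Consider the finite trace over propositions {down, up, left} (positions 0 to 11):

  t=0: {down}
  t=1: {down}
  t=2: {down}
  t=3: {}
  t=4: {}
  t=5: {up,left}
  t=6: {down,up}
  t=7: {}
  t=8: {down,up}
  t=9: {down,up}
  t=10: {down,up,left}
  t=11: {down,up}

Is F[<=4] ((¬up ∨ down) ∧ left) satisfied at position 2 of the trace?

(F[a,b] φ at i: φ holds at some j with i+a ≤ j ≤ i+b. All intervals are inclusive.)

False

Check ((¬up ∨ down) ∧ left) at each j in [2,6]:
  j=2: false
  j=3: false
  j=4: false
  j=5: false
  j=6: false
No position in the window satisfies it → formula fails.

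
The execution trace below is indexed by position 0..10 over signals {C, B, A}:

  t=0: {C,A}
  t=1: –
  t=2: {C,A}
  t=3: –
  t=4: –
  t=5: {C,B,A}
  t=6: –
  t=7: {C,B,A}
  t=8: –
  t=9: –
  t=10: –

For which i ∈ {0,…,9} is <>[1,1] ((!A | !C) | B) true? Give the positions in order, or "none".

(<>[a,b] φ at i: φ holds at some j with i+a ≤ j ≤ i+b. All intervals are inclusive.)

Evaluate at each i in [0,9]:
  i=0: ✓ (witness j=1)
  i=1: ✗ (none in [2,2])
  i=2: ✓ (witness j=3)
  i=3: ✓ (witness j=4)
  i=4: ✓ (witness j=5)
  i=5: ✓ (witness j=6)
  i=6: ✓ (witness j=7)
  i=7: ✓ (witness j=8)
  i=8: ✓ (witness j=9)
  i=9: ✓ (witness j=10)

0, 2, 3, 4, 5, 6, 7, 8, 9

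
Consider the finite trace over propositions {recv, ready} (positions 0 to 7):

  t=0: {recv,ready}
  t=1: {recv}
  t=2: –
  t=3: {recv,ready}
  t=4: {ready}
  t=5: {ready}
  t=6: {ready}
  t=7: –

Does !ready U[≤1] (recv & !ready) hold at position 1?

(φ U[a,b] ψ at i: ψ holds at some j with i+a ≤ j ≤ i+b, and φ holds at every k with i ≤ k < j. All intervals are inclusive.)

Holds

Need some j in [1,2] with (recv & !ready), and !ready at every k in [1,j-1].
  j=1: (recv & !ready) holds; no prefix to check → satisfied.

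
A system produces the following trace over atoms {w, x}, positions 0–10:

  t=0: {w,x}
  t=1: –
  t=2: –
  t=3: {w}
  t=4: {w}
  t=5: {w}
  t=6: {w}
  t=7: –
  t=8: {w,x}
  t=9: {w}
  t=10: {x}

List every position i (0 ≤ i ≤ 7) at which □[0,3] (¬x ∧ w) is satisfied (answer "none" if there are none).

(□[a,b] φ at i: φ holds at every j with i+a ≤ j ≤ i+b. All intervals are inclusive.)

Evaluate at each i in [0,7]:
  i=0: ✗ (fails at j=0)
  i=1: ✗ (fails at j=1)
  i=2: ✗ (fails at j=2)
  i=3: ✓ (all of [3,6])
  i=4: ✗ (fails at j=7)
  i=5: ✗ (fails at j=7)
  i=6: ✗ (fails at j=7)
  i=7: ✗ (fails at j=7)

3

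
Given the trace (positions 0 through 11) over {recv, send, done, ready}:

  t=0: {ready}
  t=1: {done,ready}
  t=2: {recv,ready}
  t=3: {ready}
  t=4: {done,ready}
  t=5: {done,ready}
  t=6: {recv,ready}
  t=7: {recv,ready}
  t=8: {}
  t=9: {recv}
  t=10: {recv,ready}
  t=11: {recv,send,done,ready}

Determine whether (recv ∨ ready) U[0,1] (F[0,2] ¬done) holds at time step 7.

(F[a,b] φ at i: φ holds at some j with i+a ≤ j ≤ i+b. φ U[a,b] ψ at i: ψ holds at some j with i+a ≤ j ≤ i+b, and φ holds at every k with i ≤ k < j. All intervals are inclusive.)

Need some j in [7,8] with F[0,2] ¬done, and (recv ∨ ready) at every k in [7,j-1].
  j=7: F[0,2] ¬done holds; no prefix to check → satisfied.

Holds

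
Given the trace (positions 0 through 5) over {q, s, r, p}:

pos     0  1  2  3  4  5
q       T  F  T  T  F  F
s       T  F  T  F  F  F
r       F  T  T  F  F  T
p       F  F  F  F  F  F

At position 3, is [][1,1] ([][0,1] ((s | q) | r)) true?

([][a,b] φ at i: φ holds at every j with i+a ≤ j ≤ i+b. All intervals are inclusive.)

No

Check [][0,1] ((s | q) | r) at every j in [4,4]:
  j=4: fails at 4
Fails at j=4 → formula fails.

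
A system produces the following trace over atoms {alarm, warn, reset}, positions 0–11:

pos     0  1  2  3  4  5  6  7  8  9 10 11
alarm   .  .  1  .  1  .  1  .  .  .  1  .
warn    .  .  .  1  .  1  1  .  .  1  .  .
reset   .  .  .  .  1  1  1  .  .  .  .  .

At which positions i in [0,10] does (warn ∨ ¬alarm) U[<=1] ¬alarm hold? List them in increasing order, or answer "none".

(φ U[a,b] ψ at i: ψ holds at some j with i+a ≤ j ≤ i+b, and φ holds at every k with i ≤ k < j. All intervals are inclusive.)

Evaluate at each i in [0,10]:
  i=0: ✓ (rhs at j=0)
  i=1: ✓ (rhs at j=1)
  i=2: ✗ (lhs fails at k=2 before rhs at j=3)
  i=3: ✓ (rhs at j=3)
  i=4: ✗ (lhs fails at k=4 before rhs at j=5)
  i=5: ✓ (rhs at j=5)
  i=6: ✓ (rhs at j=7; lhs holds on [6,6])
  i=7: ✓ (rhs at j=7)
  i=8: ✓ (rhs at j=8)
  i=9: ✓ (rhs at j=9)
  i=10: ✗ (lhs fails at k=10 before rhs at j=11)

0, 1, 3, 5, 6, 7, 8, 9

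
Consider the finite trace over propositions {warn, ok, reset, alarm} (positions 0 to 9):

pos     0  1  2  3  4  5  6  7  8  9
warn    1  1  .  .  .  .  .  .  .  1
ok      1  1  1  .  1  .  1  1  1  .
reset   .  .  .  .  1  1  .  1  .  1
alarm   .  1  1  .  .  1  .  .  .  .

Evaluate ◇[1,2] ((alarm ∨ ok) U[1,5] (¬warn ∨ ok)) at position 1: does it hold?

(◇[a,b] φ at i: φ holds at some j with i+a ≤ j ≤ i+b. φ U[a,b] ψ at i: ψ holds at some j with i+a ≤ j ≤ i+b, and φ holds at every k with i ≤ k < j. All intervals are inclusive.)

True

Check ((alarm ∨ ok) U[1,5] (¬warn ∨ ok)) at each j in [2,3]:
  j=2: holds
  j=3: fails
Found at j=2 → formula holds.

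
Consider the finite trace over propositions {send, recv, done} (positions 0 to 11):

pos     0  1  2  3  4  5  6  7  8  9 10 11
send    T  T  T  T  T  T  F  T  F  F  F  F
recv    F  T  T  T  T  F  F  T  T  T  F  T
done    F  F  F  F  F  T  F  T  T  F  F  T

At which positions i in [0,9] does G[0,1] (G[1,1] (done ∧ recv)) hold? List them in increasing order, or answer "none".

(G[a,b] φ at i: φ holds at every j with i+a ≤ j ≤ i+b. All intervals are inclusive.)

Evaluate at each i in [0,9]:
  i=0: ✗ (fails at j=0)
  i=1: ✗ (fails at j=1)
  i=2: ✗ (fails at j=2)
  i=3: ✗ (fails at j=3)
  i=4: ✗ (fails at j=4)
  i=5: ✗ (fails at j=5)
  i=6: ✓ (all of [6,7])
  i=7: ✗ (fails at j=8)
  i=8: ✗ (fails at j=8)
  i=9: ✗ (fails at j=9)

6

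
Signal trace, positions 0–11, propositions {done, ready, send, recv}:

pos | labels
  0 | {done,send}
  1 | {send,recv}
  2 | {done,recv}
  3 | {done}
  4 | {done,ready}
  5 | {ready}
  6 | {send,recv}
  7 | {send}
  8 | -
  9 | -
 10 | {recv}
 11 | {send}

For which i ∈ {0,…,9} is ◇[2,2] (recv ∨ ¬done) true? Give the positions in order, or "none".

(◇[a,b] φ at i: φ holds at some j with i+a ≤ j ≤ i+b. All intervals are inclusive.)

0, 3, 4, 5, 6, 7, 8, 9

Evaluate at each i in [0,9]:
  i=0: ✓ (witness j=2)
  i=1: ✗ (none in [3,3])
  i=2: ✗ (none in [4,4])
  i=3: ✓ (witness j=5)
  i=4: ✓ (witness j=6)
  i=5: ✓ (witness j=7)
  i=6: ✓ (witness j=8)
  i=7: ✓ (witness j=9)
  i=8: ✓ (witness j=10)
  i=9: ✓ (witness j=11)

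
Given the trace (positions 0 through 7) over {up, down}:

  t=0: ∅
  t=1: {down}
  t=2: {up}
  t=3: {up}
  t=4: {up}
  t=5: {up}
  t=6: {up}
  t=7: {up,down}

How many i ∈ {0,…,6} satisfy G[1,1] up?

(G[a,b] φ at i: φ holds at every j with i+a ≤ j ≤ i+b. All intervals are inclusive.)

Evaluate at each i in [0,6]:
  i=0: ✗ (fails at j=1)
  i=1: ✓ (all of [2,2])
  i=2: ✓ (all of [3,3])
  i=3: ✓ (all of [4,4])
  i=4: ✓ (all of [5,5])
  i=5: ✓ (all of [6,6])
  i=6: ✓ (all of [7,7])
Positions where it holds: {1, 2, 3, 4, 5, 6} → 6.

6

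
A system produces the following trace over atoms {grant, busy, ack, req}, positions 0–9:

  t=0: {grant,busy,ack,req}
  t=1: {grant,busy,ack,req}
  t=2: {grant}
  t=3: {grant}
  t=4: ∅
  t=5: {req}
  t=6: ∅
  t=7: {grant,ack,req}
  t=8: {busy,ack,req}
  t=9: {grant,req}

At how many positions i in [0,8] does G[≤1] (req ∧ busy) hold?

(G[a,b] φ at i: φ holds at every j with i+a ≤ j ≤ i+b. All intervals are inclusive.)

Evaluate at each i in [0,8]:
  i=0: ✓ (all of [0,1])
  i=1: ✗ (fails at j=2)
  i=2: ✗ (fails at j=2)
  i=3: ✗ (fails at j=3)
  i=4: ✗ (fails at j=4)
  i=5: ✗ (fails at j=5)
  i=6: ✗ (fails at j=6)
  i=7: ✗ (fails at j=7)
  i=8: ✗ (fails at j=9)
Positions where it holds: {0} → 1.

1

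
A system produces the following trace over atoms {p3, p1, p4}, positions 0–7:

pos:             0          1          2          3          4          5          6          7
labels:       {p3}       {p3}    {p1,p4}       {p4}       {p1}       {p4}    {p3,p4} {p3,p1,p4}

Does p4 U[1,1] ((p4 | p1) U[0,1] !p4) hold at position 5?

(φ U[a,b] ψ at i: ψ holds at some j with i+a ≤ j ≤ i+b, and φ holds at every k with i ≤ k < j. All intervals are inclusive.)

No

Need some j in [6,6] with ((p4 | p1) U[0,1] !p4), and p4 at every k in [5,j-1].
  j=6: ((p4 | p1) U[0,1] !p4) — fails.
No j in the window works → until fails.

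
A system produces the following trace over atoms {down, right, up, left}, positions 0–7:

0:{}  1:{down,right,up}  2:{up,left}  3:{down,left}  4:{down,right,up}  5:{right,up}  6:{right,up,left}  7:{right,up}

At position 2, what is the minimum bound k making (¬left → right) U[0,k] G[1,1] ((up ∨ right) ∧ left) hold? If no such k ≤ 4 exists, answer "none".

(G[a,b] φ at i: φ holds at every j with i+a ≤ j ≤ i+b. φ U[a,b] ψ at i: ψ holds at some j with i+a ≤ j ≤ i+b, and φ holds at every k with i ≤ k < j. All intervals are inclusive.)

3

Need earliest j ≥ 2 with G[1,1] ((up ∨ right) ∧ left), and (¬left → right) at every k in [2,j-1].
  j=2: rhs fails.
  j=3: rhs fails.
  j=4: rhs fails.
  j=5: rhs holds; lhs holds on [2,4]. k = 3.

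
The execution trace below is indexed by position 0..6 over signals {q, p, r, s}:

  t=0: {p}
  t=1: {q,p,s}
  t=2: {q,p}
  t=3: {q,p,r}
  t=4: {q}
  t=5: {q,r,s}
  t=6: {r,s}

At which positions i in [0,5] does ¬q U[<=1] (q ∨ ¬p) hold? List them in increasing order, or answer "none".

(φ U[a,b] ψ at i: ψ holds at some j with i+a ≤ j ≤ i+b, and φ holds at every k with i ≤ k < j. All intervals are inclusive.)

0, 1, 2, 3, 4, 5

Evaluate at each i in [0,5]:
  i=0: ✓ (rhs at j=1; lhs holds on [0,0])
  i=1: ✓ (rhs at j=1)
  i=2: ✓ (rhs at j=2)
  i=3: ✓ (rhs at j=3)
  i=4: ✓ (rhs at j=4)
  i=5: ✓ (rhs at j=5)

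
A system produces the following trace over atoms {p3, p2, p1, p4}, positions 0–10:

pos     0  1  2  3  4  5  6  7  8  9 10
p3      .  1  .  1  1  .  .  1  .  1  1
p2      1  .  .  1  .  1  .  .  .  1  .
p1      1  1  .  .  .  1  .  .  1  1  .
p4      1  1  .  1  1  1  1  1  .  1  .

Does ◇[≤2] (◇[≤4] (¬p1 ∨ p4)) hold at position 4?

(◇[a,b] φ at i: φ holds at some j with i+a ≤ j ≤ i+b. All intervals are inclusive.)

Check ◇[≤4] (¬p1 ∨ p4) at each j in [4,6]:
  j=4: holds (witness at 4)
  j=5: holds (witness at 5)
  j=6: holds (witness at 6)
Found at j=4 → formula holds.

Holds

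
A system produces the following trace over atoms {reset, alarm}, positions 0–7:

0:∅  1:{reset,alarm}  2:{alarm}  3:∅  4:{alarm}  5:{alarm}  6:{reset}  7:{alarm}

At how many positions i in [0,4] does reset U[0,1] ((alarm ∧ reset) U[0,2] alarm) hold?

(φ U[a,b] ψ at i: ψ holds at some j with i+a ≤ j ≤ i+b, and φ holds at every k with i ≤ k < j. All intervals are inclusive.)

3

Evaluate at each i in [0,4]:
  i=0: ✗ (lhs fails at k=0 before rhs at j=1)
  i=1: ✓ (rhs at j=1)
  i=2: ✓ (rhs at j=2)
  i=3: ✗ (lhs fails at k=3 before rhs at j=4)
  i=4: ✓ (rhs at j=4)
Positions where it holds: {1, 2, 4} → 3.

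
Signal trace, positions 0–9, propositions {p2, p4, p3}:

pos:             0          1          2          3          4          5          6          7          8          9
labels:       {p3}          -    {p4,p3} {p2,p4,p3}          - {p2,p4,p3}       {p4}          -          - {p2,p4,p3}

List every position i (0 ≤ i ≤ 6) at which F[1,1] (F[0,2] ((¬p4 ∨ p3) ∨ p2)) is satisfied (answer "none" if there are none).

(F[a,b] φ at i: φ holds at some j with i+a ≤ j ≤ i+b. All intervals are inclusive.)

0, 1, 2, 3, 4, 5, 6

Evaluate at each i in [0,6]:
  i=0: ✓ (witness j=1)
  i=1: ✓ (witness j=2)
  i=2: ✓ (witness j=3)
  i=3: ✓ (witness j=4)
  i=4: ✓ (witness j=5)
  i=5: ✓ (witness j=6)
  i=6: ✓ (witness j=7)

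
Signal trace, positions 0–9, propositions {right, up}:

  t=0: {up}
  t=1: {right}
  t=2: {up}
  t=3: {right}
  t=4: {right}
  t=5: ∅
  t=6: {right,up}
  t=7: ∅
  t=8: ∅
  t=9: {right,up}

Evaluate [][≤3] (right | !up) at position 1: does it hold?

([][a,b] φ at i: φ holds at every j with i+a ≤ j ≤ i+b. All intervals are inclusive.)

No

Check (right | !up) at every j in [1,4]:
  j=1: true
  j=2: false
  j=3: true
  j=4: true
Fails at j=2 → formula fails.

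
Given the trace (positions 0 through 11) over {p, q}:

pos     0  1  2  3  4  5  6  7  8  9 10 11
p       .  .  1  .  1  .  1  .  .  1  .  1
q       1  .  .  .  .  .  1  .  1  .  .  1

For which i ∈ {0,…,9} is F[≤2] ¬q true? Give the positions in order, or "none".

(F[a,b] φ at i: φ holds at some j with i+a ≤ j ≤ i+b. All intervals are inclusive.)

Evaluate at each i in [0,9]:
  i=0: ✓ (witness j=1)
  i=1: ✓ (witness j=1)
  i=2: ✓ (witness j=2)
  i=3: ✓ (witness j=3)
  i=4: ✓ (witness j=4)
  i=5: ✓ (witness j=5)
  i=6: ✓ (witness j=7)
  i=7: ✓ (witness j=7)
  i=8: ✓ (witness j=9)
  i=9: ✓ (witness j=9)

0, 1, 2, 3, 4, 5, 6, 7, 8, 9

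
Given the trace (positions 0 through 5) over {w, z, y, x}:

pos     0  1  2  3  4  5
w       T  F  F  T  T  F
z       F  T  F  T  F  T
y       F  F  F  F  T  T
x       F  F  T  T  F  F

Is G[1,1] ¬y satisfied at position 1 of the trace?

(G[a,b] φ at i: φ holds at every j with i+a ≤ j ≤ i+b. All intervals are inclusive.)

Holds

Check ¬y at every j in [2,2]:
  j=2: true
All positions satisfy it → formula holds.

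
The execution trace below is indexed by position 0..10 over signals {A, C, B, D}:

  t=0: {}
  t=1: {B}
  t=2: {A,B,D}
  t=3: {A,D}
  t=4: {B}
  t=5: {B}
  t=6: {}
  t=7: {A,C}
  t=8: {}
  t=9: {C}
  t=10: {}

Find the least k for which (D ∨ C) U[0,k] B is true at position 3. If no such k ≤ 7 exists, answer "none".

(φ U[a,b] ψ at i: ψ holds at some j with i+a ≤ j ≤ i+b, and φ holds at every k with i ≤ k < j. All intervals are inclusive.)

1

Need earliest j ≥ 3 with B, and (D ∨ C) at every k in [3,j-1].
  j=3: rhs fails.
  j=4: rhs holds; lhs holds on [3,3]. k = 1.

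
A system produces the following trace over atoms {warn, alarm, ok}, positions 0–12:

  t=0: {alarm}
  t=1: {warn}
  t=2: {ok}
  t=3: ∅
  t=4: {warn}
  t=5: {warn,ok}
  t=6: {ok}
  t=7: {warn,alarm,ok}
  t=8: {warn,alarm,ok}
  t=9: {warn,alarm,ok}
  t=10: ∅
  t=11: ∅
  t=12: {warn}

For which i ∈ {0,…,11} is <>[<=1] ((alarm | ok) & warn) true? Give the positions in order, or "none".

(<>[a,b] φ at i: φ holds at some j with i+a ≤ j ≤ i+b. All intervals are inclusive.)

4, 5, 6, 7, 8, 9

Evaluate at each i in [0,11]:
  i=0: ✗ (none in [0,1])
  i=1: ✗ (none in [1,2])
  i=2: ✗ (none in [2,3])
  i=3: ✗ (none in [3,4])
  i=4: ✓ (witness j=5)
  i=5: ✓ (witness j=5)
  i=6: ✓ (witness j=7)
  i=7: ✓ (witness j=7)
  i=8: ✓ (witness j=8)
  i=9: ✓ (witness j=9)
  i=10: ✗ (none in [10,11])
  i=11: ✗ (none in [11,12])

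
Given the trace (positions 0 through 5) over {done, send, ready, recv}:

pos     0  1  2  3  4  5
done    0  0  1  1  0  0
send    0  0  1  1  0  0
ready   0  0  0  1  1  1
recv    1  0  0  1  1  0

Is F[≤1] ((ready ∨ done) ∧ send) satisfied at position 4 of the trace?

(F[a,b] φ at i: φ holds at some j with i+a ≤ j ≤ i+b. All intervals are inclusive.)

Does not hold

Check ((ready ∨ done) ∧ send) at each j in [4,5]:
  j=4: false
  j=5: false
No position in the window satisfies it → formula fails.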